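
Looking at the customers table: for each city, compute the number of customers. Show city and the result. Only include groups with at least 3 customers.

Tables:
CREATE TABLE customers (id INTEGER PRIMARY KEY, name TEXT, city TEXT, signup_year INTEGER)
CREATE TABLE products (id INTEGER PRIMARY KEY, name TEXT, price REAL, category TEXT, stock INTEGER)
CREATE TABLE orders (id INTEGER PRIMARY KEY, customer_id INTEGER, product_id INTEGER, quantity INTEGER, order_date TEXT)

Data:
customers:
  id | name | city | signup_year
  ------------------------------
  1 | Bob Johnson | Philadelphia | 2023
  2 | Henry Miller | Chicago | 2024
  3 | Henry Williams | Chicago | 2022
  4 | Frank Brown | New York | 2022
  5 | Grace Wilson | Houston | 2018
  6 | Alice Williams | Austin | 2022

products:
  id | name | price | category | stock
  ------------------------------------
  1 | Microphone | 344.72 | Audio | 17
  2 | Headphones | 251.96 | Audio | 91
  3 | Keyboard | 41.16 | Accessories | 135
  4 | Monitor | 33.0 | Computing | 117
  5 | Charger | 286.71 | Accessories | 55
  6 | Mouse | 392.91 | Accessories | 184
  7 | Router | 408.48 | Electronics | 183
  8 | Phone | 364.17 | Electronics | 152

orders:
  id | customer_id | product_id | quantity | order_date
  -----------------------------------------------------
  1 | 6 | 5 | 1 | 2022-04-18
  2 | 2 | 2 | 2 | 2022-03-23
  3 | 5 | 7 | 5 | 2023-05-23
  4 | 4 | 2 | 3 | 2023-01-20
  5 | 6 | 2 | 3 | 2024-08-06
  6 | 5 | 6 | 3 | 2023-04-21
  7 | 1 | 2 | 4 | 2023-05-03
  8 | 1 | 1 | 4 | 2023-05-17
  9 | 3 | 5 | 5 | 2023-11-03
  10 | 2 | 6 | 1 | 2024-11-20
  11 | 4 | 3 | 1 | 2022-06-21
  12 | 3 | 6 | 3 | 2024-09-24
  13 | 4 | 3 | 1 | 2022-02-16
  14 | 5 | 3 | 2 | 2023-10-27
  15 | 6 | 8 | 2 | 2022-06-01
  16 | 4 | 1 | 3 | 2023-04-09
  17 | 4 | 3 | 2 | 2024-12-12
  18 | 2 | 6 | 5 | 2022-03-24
SELECT city, COUNT(*) AS n FROM customers GROUP BY city HAVING COUNT(*) >= 3

Execution result:
(no rows)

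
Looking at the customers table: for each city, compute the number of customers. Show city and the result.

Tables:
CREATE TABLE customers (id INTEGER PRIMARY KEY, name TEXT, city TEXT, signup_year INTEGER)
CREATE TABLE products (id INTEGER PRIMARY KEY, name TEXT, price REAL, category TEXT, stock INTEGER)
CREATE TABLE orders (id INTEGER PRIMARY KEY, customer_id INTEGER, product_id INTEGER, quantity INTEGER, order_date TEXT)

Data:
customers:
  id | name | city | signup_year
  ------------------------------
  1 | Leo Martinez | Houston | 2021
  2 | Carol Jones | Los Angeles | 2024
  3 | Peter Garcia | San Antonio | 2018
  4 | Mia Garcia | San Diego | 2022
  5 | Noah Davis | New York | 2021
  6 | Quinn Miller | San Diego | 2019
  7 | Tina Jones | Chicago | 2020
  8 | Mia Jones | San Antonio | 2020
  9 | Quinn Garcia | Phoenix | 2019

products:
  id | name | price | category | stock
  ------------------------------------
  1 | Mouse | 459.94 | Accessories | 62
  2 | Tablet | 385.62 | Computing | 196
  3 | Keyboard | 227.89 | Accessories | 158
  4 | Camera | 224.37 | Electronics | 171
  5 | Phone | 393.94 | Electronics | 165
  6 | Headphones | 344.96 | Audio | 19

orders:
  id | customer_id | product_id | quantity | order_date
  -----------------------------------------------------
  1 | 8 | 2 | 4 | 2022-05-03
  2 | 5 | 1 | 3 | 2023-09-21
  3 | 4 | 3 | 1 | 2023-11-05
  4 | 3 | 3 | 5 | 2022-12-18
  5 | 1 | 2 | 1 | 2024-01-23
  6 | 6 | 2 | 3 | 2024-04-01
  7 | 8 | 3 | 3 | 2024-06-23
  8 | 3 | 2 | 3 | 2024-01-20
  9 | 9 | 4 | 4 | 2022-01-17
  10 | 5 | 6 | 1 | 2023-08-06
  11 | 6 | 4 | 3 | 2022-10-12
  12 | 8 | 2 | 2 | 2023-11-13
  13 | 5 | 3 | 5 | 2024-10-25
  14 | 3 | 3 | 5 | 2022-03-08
SELECT city, COUNT(*) AS n FROM customers GROUP BY city

Execution result:
city | n
Chicago | 1
Houston | 1
Los Angeles | 1
New York | 1
Phoenix | 1
San Antonio | 2
San Diego | 2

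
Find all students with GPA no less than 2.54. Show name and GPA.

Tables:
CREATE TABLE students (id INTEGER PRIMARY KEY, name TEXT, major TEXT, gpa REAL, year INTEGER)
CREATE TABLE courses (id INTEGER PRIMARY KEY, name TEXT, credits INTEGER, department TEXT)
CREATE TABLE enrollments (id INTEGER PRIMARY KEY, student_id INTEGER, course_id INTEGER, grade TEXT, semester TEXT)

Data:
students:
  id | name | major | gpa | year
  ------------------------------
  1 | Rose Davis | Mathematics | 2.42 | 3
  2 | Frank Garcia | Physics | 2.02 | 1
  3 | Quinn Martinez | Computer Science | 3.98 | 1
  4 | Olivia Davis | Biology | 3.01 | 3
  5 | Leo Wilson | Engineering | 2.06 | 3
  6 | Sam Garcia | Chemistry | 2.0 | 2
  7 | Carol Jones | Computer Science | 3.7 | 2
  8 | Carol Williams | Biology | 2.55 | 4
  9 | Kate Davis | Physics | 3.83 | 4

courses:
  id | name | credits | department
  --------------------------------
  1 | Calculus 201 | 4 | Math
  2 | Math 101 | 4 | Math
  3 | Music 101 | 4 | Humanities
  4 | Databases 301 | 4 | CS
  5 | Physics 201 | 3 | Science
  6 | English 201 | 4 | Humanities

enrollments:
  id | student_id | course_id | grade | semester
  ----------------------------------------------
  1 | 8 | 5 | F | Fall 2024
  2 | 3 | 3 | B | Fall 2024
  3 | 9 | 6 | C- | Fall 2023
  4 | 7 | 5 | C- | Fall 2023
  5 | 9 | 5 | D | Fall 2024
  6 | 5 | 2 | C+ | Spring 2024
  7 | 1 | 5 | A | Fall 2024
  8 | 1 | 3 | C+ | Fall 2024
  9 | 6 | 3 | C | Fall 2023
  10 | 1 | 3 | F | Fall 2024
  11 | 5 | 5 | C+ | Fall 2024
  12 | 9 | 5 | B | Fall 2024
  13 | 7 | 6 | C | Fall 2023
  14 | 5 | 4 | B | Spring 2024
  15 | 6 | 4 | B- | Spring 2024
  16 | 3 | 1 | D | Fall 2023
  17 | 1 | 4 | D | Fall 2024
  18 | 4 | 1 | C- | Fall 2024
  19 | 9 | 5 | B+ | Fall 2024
SELECT name, gpa FROM students WHERE gpa >= 2.54

Execution result:
name | gpa
Quinn Martinez | 3.98
Olivia Davis | 3.01
Carol Jones | 3.70
Carol Williams | 2.55
Kate Davis | 3.83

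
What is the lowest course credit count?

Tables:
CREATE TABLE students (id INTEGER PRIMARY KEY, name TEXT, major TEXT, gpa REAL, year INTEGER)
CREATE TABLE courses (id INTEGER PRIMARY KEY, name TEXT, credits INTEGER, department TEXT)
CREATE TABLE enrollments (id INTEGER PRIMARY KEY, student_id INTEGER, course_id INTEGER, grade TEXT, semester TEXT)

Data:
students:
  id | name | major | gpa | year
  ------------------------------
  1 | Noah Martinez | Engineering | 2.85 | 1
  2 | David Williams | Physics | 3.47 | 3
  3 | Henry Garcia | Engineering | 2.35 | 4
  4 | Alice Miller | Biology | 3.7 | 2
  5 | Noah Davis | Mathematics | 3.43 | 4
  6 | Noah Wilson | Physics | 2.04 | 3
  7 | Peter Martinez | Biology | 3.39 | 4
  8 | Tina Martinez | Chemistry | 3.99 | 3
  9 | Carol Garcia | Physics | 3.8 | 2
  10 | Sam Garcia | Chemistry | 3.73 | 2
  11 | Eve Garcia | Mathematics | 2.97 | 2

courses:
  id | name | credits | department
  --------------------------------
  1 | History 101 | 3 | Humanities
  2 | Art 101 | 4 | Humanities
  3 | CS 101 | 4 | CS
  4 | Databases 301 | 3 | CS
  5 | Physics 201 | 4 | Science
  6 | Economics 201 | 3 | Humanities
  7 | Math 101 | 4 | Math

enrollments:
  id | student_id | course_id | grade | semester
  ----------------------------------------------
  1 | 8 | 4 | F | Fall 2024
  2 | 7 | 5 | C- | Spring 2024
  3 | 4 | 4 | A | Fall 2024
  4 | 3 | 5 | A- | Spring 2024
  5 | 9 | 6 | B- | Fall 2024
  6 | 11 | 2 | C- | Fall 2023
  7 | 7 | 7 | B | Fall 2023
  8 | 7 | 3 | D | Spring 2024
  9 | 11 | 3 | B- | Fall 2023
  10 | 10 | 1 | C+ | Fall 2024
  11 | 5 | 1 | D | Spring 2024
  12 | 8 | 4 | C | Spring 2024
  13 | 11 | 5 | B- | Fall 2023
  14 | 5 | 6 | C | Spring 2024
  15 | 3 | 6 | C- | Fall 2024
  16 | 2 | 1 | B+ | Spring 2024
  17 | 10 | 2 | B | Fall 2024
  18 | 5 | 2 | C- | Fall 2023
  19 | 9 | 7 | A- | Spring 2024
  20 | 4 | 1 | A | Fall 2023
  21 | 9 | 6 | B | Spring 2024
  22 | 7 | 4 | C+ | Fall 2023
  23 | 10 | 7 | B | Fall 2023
SELECT MIN(credits) FROM courses

Execution result:
3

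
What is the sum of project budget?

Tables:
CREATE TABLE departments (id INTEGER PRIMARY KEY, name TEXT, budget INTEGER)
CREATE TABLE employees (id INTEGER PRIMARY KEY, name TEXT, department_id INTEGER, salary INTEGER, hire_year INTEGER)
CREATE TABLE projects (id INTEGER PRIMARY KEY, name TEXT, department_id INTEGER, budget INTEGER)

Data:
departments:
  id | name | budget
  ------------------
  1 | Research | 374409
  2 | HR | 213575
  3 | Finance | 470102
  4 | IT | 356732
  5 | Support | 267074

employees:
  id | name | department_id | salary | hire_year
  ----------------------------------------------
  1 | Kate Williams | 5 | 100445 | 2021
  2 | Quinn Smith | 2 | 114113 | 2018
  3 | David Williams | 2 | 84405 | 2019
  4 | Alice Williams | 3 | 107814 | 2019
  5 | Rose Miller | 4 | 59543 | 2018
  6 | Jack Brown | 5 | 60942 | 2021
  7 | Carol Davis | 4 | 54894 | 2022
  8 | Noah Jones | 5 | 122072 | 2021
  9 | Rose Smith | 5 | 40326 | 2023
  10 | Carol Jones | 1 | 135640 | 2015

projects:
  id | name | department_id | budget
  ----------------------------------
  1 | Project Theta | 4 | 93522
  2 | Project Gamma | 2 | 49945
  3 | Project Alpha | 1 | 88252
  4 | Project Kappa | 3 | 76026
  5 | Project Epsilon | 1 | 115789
SELECT SUM(budget) FROM projects

Execution result:
423534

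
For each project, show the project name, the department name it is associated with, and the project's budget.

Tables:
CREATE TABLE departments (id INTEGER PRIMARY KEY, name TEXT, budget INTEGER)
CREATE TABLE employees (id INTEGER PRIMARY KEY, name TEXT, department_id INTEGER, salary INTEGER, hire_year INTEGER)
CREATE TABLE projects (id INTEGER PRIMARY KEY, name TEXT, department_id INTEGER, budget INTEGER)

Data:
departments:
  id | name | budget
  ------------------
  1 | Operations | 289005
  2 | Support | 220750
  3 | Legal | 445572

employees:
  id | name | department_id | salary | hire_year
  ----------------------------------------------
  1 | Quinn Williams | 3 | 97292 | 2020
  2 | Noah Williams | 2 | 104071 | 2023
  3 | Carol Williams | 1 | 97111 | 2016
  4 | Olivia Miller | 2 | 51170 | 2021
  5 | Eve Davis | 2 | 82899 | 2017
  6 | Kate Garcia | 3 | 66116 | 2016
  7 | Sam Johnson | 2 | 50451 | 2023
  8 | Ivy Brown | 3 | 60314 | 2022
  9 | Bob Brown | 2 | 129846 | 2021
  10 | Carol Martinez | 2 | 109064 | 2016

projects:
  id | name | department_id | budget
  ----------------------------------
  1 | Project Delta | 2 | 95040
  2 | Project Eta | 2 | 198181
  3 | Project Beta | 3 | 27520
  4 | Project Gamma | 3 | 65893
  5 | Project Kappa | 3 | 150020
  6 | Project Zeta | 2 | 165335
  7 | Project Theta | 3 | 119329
SELECT c.name, p.name AS department, c.budget FROM projects c JOIN departments p ON c.department_id = p.id

Execution result:
name | department | budget
Project Delta | Support | 95040
Project Eta | Support | 198181
Project Beta | Legal | 27520
Project Gamma | Legal | 65893
Project Kappa | Legal | 150020
Project Zeta | Support | 165335
Project Theta | Legal | 119329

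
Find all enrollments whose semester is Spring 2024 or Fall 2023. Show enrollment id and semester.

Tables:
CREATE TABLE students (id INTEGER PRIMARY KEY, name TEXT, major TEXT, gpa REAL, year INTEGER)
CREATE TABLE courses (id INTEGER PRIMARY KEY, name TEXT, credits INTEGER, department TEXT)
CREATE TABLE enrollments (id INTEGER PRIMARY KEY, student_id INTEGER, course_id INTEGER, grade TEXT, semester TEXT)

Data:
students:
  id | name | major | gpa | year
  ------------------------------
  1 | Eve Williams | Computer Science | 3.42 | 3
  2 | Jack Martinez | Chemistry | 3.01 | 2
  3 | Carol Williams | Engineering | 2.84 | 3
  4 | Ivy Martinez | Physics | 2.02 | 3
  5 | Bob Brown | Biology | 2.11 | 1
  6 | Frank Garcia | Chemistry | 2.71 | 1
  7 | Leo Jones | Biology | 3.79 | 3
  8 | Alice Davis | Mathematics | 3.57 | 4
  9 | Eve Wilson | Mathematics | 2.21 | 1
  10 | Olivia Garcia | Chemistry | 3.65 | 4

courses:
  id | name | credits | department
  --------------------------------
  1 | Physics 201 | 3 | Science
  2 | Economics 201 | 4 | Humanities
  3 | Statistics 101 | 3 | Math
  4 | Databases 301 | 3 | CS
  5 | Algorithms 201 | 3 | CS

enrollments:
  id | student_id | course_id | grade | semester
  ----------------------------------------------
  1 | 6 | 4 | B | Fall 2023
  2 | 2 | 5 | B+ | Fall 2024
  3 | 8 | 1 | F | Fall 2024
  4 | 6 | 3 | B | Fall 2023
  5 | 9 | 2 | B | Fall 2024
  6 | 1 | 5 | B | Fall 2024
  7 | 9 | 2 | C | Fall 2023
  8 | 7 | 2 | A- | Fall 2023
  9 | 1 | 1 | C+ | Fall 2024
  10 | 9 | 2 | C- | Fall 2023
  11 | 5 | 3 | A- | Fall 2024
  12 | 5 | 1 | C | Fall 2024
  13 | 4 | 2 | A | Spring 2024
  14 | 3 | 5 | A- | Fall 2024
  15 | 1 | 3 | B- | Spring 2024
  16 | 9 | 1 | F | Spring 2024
SELECT id, semester FROM enrollments WHERE semester IN ('Spring 2024', 'Fall 2023')

Execution result:
id | semester
1 | Fall 2023
4 | Fall 2023
7 | Fall 2023
8 | Fall 2023
10 | Fall 2023
13 | Spring 2024
15 | Spring 2024
16 | Spring 2024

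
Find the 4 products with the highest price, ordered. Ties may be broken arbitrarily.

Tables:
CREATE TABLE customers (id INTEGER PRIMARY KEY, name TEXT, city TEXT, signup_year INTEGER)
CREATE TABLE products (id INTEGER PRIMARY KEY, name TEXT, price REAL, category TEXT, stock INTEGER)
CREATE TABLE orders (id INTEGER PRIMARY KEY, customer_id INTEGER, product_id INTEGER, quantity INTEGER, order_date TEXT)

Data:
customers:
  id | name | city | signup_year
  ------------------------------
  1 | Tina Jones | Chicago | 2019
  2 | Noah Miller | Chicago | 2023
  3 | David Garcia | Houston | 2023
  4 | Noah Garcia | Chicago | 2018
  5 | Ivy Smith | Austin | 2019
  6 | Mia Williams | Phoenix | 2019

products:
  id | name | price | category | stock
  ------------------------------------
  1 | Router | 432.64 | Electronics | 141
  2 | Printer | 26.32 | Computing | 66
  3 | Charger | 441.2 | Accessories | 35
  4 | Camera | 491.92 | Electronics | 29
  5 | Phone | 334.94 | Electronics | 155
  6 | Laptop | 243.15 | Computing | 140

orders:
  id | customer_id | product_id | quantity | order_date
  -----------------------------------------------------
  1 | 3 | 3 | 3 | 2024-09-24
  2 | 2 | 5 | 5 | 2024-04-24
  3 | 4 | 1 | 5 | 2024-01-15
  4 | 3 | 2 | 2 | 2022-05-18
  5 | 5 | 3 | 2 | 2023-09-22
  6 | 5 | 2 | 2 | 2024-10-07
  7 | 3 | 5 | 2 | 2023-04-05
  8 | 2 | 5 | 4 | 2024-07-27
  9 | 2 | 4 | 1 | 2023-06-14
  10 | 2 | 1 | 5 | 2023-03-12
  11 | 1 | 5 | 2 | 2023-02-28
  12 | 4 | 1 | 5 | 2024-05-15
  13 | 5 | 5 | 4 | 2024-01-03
SELECT name, price FROM products ORDER BY price DESC LIMIT 4

Execution result:
name | price
Camera | 491.92
Charger | 441.20
Router | 432.64
Phone | 334.94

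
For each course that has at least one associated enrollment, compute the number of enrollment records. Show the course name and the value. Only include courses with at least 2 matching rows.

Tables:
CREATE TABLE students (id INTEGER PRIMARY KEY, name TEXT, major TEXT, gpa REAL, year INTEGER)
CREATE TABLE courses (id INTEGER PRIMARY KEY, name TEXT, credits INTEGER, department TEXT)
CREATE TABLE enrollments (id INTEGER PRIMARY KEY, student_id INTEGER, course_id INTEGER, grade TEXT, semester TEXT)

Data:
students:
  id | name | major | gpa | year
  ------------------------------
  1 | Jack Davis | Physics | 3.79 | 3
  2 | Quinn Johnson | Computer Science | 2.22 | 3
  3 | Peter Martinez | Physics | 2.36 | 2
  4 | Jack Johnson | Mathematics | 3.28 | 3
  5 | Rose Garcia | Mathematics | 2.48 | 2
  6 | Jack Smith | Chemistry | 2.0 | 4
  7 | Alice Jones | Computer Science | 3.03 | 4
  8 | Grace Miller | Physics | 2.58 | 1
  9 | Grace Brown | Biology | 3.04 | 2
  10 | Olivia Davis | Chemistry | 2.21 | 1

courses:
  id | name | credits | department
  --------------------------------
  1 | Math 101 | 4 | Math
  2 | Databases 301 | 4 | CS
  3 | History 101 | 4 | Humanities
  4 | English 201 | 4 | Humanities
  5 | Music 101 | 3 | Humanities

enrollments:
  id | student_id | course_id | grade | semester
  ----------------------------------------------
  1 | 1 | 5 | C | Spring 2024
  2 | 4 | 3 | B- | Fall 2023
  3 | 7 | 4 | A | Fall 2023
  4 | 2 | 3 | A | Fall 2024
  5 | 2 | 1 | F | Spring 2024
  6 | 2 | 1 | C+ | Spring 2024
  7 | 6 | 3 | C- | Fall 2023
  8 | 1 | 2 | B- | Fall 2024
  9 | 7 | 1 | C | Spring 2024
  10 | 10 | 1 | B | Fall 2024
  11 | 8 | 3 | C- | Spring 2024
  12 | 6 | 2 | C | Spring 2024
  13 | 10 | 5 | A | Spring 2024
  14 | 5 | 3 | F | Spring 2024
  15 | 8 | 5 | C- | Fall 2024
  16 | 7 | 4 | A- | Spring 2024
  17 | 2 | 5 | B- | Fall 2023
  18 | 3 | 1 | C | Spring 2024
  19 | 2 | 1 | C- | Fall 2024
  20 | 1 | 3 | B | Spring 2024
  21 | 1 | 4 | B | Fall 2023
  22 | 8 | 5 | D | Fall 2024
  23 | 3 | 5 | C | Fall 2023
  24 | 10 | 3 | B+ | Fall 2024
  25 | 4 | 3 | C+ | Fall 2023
SELECT p.name, COUNT(*) AS n FROM enrollments c JOIN courses p ON c.course_id = p.id GROUP BY p.id, p.name HAVING COUNT(*) >= 2

Execution result:
name | n
Math 101 | 6
Databases 301 | 2
History 101 | 8
English 201 | 3
Music 101 | 6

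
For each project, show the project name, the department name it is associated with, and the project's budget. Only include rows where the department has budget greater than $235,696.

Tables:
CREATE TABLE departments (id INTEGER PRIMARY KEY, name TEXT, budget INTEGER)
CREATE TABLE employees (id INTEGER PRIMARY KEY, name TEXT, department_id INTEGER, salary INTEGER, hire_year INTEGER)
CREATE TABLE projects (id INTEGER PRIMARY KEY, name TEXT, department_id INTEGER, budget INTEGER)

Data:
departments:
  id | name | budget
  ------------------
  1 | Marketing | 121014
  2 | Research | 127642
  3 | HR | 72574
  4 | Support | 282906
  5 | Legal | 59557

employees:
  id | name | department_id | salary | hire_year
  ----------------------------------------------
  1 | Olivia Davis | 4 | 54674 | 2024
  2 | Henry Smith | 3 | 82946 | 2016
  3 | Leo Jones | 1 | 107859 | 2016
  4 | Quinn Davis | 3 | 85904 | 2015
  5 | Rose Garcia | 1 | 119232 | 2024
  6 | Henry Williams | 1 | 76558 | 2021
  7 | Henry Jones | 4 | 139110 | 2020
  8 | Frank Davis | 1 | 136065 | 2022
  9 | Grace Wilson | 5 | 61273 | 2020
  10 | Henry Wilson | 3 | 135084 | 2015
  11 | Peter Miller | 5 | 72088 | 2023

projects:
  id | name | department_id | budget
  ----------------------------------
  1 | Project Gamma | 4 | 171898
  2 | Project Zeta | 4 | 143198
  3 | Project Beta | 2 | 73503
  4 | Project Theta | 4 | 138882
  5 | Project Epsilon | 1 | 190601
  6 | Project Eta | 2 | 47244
SELECT c.name, p.name AS department, c.budget FROM projects c JOIN departments p ON c.department_id = p.id WHERE p.budget > 235696

Execution result:
name | department | budget
Project Gamma | Support | 171898
Project Zeta | Support | 143198
Project Theta | Support | 138882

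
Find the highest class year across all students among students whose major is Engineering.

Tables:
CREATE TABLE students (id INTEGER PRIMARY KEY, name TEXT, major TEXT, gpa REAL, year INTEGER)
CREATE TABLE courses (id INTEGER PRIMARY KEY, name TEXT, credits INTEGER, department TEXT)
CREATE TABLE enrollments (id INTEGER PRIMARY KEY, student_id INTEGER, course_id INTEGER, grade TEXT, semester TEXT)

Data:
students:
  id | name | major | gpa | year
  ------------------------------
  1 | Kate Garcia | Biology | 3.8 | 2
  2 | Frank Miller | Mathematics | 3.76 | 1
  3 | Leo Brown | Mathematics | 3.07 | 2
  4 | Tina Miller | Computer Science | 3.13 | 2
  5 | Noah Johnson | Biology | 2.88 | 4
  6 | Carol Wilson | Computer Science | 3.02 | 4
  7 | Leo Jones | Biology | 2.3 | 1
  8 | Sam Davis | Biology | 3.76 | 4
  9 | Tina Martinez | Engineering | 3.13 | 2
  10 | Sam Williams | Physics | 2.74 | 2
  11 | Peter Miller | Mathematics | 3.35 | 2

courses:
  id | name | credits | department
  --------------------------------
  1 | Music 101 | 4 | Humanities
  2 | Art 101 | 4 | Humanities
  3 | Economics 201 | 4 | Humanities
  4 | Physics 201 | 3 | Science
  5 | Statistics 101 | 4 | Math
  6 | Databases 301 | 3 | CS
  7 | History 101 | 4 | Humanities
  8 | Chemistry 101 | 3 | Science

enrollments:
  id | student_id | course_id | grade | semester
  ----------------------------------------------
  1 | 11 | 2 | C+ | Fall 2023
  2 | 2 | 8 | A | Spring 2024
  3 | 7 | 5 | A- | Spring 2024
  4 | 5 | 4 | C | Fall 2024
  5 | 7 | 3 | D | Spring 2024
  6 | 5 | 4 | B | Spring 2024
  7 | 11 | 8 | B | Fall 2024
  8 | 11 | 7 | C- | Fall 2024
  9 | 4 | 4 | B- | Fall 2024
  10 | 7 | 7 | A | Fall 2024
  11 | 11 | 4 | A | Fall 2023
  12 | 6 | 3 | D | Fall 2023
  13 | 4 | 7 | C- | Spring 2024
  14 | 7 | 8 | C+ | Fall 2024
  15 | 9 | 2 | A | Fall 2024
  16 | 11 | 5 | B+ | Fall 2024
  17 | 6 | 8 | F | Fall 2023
SELECT MAX(year) FROM students WHERE major = 'Engineering'

Execution result:
2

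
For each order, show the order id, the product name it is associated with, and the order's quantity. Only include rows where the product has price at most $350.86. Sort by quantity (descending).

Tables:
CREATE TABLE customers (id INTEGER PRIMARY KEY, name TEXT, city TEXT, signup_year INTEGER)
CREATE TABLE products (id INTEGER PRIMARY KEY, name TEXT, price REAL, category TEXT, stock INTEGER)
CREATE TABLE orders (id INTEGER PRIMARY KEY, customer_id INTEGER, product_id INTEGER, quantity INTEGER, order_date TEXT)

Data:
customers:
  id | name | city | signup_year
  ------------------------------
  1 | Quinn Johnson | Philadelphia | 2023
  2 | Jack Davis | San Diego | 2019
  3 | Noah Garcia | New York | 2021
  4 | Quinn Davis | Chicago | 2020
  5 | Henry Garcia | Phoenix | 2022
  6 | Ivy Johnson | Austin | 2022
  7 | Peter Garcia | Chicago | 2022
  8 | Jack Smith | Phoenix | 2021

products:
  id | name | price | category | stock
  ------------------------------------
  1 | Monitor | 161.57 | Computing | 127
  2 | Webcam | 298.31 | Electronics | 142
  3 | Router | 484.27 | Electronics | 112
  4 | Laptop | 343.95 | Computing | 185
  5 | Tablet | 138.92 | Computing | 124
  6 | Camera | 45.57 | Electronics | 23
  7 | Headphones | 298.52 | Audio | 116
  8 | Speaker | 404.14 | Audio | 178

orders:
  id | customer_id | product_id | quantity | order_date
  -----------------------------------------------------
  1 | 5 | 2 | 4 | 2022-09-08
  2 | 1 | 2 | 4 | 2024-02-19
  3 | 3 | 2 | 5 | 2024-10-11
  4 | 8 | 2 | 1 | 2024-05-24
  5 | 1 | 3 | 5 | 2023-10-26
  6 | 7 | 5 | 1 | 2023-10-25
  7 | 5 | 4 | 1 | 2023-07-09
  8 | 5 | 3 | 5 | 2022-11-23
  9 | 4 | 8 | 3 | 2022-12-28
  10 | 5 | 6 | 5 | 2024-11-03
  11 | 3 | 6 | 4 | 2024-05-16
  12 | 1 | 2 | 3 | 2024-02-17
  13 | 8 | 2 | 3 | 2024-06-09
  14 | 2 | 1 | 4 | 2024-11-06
SELECT c.id, p.name AS product, c.quantity FROM orders c JOIN products p ON c.product_id = p.id WHERE p.price <= 350.86 ORDER BY c.quantity DESC

Execution result:
id | product | quantity
3 | Webcam | 5
10 | Camera | 5
1 | Webcam | 4
2 | Webcam | 4
11 | Camera | 4
14 | Monitor | 4
12 | Webcam | 3
13 | Webcam | 3
4 | Webcam | 1
6 | Tablet | 1
7 | Laptop | 1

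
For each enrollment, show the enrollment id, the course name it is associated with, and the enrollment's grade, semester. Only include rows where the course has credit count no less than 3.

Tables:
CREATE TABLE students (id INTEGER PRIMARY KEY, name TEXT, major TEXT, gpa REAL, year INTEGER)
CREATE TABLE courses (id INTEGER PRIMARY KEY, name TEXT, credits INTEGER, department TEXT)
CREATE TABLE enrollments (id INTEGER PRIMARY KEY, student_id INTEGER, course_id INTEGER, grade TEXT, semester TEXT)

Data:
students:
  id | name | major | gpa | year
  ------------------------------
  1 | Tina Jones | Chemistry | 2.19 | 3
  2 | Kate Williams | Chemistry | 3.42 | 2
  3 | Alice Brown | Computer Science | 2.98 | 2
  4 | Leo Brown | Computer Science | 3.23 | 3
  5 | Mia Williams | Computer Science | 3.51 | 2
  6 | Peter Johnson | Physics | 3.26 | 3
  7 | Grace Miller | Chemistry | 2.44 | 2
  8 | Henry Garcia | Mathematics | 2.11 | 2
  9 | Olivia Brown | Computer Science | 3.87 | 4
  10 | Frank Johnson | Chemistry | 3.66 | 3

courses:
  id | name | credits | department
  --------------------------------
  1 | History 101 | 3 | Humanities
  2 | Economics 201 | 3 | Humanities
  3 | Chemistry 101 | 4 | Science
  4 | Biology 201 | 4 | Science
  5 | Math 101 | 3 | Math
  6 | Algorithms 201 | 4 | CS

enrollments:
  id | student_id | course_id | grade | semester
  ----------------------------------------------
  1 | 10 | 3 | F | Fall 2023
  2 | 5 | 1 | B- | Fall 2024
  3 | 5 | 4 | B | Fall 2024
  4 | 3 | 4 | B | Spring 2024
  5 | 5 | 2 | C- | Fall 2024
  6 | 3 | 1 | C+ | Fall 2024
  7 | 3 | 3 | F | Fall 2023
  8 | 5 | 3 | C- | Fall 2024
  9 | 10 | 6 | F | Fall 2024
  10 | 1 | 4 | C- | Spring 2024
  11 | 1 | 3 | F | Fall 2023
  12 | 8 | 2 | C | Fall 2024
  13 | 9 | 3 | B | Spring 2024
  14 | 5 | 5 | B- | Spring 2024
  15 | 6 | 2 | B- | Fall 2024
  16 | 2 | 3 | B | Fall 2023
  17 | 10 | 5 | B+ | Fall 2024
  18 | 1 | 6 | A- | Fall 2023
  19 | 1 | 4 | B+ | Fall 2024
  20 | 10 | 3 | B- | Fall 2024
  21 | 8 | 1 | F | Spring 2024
SELECT c.id, p.name AS course, c.grade, c.semester FROM enrollments c JOIN courses p ON c.course_id = p.id WHERE p.credits >= 3

Execution result:
id | course | grade | semester
1 | Chemistry 101 | F | Fall 2023
2 | History 101 | B- | Fall 2024
3 | Biology 201 | B | Fall 2024
4 | Biology 201 | B | Spring 2024
5 | Economics 201 | C- | Fall 2024
6 | History 101 | C+ | Fall 2024
7 | Chemistry 101 | F | Fall 2023
8 | Chemistry 101 | C- | Fall 2024
9 | Algorithms 201 | F | Fall 2024
10 | Biology 201 | C- | Spring 2024
11 | Chemistry 101 | F | Fall 2023
12 | Economics 201 | C | Fall 2024
13 | Chemistry 101 | B | Spring 2024
14 | Math 101 | B- | Spring 2024
15 | Economics 201 | B- | Fall 2024
16 | Chemistry 101 | B | Fall 2023
17 | Math 101 | B+ | Fall 2024
18 | Algorithms 201 | A- | Fall 2023
19 | Biology 201 | B+ | Fall 2024
20 | Chemistry 101 | B- | Fall 2024
21 | History 101 | F | Spring 2024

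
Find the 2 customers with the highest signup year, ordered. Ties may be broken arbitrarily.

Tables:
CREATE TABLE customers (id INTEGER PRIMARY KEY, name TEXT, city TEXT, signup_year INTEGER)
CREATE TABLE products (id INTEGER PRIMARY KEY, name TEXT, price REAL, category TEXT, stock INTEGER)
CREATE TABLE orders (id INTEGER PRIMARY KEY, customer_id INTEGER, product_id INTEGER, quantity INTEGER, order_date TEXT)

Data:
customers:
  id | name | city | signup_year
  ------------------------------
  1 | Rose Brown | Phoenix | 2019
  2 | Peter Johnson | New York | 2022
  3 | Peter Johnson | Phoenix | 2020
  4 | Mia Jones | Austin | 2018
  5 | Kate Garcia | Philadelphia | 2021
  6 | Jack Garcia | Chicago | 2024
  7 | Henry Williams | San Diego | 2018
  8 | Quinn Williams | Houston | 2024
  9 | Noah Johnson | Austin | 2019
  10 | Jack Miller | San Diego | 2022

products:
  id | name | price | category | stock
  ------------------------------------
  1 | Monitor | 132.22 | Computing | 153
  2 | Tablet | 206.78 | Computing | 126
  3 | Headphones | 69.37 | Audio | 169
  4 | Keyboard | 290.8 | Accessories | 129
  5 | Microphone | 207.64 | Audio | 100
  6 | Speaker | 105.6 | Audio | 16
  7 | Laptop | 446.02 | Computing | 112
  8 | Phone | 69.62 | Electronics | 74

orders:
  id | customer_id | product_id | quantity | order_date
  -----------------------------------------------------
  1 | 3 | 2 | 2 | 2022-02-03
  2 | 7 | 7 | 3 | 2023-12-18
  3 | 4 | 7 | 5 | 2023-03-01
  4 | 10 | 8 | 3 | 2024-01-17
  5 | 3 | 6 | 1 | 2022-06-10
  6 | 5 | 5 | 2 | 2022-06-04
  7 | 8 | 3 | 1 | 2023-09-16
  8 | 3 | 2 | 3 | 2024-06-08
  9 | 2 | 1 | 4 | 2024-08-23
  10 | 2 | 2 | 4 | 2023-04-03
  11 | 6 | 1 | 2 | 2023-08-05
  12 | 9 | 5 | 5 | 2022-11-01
SELECT name, signup_year FROM customers ORDER BY signup_year DESC LIMIT 2

Execution result:
name | signup_year
Jack Garcia | 2024
Quinn Williams | 2024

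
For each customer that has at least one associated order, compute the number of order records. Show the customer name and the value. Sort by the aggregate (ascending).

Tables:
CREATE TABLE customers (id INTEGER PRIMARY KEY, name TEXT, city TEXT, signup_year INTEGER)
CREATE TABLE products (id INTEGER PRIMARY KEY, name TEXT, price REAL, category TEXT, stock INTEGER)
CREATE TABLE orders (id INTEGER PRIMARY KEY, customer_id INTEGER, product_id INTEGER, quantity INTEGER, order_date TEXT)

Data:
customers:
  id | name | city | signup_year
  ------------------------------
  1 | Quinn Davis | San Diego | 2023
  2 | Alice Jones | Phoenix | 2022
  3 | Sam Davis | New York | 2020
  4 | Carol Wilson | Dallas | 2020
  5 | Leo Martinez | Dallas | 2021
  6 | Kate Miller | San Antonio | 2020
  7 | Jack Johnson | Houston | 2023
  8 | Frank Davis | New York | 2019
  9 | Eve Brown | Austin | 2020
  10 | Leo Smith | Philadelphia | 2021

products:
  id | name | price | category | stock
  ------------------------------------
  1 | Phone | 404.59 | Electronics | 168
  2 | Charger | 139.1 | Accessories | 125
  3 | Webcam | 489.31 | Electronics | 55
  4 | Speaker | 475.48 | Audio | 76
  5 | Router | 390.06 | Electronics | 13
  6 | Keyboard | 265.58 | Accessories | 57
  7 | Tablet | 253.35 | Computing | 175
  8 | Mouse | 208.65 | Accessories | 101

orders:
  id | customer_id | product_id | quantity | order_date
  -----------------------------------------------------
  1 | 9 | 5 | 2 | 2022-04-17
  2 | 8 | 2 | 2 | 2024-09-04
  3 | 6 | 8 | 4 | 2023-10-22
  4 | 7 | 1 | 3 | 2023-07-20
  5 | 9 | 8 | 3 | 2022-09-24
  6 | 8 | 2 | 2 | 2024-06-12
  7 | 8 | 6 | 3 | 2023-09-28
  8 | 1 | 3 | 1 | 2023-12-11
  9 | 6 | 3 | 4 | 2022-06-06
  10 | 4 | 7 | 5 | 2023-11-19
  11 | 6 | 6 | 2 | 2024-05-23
SELECT p.name, COUNT(*) AS n FROM orders c JOIN customers p ON c.customer_id = p.id GROUP BY p.id, p.name ORDER BY n ASC

Execution result:
name | n
Quinn Davis | 1
Carol Wilson | 1
Jack Johnson | 1
Eve Brown | 2
Kate Miller | 3
Frank Davis | 3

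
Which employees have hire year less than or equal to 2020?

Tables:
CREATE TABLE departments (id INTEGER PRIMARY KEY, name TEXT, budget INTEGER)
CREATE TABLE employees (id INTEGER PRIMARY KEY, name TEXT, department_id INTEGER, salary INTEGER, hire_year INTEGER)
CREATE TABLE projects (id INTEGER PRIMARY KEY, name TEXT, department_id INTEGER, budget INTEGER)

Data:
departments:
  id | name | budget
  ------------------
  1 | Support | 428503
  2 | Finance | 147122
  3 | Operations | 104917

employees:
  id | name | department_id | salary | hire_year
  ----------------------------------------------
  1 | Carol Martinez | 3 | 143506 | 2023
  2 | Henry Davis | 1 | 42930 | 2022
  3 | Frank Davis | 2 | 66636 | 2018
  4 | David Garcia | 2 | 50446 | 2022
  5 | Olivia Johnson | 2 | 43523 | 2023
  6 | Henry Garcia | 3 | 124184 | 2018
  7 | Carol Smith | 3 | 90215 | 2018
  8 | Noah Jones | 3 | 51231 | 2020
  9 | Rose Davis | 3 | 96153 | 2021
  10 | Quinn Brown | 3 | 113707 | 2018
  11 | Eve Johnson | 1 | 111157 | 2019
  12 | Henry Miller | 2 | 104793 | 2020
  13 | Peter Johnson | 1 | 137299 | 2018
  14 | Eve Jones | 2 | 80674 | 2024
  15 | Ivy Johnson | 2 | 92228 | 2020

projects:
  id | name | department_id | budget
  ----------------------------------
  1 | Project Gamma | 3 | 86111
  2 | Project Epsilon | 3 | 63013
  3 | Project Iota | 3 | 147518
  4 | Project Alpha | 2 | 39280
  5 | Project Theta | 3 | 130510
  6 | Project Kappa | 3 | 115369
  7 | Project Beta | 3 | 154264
SELECT name, hire_year FROM employees WHERE hire_year <= 2020

Execution result:
name | hire_year
Frank Davis | 2018
Henry Garcia | 2018
Carol Smith | 2018
Noah Jones | 2020
Quinn Brown | 2018
Eve Johnson | 2019
Henry Miller | 2020
Peter Johnson | 2018
Ivy Johnson | 2020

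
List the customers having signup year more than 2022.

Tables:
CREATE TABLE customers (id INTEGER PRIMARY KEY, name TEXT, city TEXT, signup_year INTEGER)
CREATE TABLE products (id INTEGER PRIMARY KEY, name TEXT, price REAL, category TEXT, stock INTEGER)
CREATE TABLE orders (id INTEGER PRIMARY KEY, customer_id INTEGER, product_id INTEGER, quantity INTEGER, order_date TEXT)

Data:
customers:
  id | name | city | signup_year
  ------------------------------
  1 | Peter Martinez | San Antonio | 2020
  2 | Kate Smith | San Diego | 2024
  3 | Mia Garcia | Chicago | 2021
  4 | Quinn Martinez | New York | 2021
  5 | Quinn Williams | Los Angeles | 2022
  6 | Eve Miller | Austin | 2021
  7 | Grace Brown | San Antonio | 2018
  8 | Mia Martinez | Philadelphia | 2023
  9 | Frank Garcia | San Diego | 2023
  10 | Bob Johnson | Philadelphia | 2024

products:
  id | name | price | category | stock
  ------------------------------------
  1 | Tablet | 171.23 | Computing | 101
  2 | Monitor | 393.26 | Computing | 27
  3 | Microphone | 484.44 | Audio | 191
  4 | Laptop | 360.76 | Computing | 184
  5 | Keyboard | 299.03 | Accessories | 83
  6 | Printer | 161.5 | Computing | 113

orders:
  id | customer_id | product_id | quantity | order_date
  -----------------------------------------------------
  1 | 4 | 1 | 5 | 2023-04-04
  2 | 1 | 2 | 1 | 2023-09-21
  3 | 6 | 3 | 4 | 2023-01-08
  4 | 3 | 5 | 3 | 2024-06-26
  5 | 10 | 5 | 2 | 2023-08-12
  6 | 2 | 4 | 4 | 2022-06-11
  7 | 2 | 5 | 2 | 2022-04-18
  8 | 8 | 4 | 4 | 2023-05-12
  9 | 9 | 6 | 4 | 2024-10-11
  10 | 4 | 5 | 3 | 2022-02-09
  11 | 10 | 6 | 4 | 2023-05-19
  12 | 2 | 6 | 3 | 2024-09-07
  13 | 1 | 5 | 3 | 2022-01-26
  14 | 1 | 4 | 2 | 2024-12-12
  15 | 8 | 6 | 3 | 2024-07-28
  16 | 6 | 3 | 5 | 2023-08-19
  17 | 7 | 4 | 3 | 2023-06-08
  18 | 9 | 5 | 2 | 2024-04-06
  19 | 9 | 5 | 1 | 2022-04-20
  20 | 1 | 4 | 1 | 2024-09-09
SELECT name, signup_year FROM customers WHERE signup_year > 2022

Execution result:
name | signup_year
Kate Smith | 2024
Mia Martinez | 2023
Frank Garcia | 2023
Bob Johnson | 2024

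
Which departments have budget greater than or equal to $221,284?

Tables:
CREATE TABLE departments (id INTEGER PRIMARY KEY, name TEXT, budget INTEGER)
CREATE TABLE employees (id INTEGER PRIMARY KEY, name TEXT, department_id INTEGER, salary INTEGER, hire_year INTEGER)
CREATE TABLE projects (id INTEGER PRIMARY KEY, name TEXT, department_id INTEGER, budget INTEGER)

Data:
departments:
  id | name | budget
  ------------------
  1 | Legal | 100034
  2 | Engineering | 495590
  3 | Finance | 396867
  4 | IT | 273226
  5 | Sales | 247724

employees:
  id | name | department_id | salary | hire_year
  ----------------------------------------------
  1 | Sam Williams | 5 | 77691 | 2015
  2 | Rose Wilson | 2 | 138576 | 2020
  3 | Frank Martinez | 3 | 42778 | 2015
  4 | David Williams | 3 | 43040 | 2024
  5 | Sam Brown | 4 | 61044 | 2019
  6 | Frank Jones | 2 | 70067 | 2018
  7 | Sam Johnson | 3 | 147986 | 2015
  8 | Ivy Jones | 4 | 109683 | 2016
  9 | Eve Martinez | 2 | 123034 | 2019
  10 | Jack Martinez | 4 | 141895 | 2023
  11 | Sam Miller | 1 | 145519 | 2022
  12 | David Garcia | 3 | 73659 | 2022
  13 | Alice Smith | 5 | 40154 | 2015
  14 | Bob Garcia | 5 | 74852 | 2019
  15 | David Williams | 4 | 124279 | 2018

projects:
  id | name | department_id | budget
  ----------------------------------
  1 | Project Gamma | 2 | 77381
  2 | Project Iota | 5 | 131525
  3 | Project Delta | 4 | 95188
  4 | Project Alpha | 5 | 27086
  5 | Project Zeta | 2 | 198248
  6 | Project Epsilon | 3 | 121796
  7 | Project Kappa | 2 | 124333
SELECT name, budget FROM departments WHERE budget >= 221284

Execution result:
name | budget
Engineering | 495590
Finance | 396867
IT | 273226
Sales | 247724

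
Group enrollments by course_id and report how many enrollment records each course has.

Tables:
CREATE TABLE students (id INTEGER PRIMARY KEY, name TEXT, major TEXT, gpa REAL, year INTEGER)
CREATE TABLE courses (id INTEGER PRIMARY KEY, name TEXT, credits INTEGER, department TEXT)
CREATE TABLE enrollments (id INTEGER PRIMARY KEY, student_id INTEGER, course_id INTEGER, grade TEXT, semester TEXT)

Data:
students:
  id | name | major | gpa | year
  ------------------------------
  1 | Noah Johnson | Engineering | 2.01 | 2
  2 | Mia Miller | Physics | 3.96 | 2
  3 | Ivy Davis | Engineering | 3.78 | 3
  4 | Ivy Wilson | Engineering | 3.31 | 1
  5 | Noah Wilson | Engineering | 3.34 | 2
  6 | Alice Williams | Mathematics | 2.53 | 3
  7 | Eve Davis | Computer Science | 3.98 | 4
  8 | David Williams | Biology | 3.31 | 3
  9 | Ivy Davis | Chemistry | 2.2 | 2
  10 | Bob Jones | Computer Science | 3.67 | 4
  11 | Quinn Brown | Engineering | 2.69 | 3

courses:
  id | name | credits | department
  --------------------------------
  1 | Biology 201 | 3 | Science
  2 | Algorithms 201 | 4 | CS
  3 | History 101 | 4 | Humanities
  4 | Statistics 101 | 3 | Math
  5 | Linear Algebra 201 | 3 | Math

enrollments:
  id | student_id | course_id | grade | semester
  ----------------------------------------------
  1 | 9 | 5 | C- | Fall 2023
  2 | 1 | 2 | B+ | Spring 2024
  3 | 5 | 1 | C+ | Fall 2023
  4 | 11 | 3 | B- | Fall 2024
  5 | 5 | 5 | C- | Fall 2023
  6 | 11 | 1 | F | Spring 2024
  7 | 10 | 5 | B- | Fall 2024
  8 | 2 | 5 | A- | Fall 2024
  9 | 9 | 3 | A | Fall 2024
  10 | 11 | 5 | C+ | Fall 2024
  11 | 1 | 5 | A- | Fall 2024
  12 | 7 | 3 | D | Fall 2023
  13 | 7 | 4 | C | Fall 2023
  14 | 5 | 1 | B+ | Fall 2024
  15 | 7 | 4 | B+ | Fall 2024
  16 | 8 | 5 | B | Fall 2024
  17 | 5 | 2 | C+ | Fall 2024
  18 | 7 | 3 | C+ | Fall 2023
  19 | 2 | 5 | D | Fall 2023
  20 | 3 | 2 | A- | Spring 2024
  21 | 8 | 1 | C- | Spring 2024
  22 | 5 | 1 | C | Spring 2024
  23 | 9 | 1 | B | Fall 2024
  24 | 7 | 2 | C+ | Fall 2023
SELECT course_id, COUNT(*) AS enrollment_count FROM enrollments GROUP BY course_id

Execution result:
course_id | enrollment_count
1 | 6
2 | 4
3 | 4
4 | 2
5 | 8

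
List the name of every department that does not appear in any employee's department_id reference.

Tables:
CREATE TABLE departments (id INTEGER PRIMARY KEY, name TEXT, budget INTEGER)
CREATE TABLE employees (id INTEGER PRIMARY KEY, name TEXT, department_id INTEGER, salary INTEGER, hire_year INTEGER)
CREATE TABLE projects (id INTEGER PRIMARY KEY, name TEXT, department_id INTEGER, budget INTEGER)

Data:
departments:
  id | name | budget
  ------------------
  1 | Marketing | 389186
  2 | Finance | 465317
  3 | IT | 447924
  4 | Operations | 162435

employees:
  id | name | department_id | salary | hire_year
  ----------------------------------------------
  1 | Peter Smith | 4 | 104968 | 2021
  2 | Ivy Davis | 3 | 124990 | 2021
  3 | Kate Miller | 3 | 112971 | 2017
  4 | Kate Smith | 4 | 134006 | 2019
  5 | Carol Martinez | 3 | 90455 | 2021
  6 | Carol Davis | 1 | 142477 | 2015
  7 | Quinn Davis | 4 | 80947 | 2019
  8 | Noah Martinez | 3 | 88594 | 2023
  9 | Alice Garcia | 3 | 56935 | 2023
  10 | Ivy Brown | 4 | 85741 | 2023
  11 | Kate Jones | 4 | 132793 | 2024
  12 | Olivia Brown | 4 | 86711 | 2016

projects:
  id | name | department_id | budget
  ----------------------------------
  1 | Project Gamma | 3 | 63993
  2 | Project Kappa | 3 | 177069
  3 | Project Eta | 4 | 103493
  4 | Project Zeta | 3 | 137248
SELECT p.name FROM departments p LEFT JOIN employees c ON c.department_id = p.id WHERE c.id IS NULL

Execution result:
Finance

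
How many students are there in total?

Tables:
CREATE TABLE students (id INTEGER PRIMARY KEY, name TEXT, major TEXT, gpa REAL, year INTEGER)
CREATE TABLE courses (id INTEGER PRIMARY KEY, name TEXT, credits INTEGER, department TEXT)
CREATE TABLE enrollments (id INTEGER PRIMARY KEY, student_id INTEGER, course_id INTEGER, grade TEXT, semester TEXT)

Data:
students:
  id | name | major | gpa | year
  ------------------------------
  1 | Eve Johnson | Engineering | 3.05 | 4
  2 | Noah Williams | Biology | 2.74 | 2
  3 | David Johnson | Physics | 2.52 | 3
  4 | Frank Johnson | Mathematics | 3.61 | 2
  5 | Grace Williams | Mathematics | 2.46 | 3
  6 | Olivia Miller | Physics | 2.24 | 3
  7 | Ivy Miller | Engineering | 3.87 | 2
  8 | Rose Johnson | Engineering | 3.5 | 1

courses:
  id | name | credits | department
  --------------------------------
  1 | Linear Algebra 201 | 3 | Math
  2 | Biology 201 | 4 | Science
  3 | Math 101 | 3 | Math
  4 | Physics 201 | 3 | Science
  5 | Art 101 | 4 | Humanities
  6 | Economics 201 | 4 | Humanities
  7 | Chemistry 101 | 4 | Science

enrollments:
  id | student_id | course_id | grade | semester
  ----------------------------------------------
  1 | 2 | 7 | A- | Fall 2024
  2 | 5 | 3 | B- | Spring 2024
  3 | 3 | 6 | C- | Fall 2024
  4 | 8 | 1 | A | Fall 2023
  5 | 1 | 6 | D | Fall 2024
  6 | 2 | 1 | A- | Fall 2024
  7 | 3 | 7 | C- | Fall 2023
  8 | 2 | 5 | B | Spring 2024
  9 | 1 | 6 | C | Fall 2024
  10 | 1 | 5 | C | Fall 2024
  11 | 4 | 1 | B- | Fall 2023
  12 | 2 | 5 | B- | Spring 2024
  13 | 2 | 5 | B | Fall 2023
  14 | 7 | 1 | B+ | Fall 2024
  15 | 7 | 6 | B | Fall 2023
SELECT COUNT(*) FROM students

Execution result:
8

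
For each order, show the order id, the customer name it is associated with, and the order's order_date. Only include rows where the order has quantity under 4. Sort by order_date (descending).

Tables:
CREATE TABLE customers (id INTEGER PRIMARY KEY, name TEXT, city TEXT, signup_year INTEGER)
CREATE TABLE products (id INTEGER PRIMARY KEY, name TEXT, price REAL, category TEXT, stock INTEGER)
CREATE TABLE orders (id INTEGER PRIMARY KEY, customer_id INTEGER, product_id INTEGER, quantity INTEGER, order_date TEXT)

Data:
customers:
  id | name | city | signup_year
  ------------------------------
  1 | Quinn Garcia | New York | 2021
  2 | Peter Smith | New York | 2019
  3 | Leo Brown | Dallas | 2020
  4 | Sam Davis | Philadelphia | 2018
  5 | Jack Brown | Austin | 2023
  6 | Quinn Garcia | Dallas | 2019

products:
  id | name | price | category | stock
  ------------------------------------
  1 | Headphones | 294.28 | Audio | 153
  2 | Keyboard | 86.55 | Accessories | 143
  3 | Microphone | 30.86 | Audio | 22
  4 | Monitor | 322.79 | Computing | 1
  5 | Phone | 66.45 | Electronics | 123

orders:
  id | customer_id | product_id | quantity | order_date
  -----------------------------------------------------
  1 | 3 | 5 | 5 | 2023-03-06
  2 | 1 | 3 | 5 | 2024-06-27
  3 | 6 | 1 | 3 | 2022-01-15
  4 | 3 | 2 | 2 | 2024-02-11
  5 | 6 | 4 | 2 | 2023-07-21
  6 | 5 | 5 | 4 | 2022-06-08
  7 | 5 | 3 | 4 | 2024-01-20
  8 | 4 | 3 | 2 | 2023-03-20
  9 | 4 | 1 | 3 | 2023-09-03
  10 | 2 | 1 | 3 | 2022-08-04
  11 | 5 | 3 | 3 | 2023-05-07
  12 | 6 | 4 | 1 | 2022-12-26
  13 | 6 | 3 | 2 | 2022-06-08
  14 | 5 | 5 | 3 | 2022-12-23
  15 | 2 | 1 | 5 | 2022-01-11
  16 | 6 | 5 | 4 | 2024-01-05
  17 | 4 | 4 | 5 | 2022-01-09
SELECT c.id, p.name AS customer, c.order_date FROM orders c JOIN customers p ON c.customer_id = p.id WHERE c.quantity < 4 ORDER BY c.order_date DESC

Execution result:
id | customer | order_date
4 | Leo Brown | 2024-02-11
9 | Sam Davis | 2023-09-03
5 | Quinn Garcia | 2023-07-21
11 | Jack Brown | 2023-05-07
8 | Sam Davis | 2023-03-20
12 | Quinn Garcia | 2022-12-26
14 | Jack Brown | 2022-12-23
10 | Peter Smith | 2022-08-04
13 | Quinn Garcia | 2022-06-08
3 | Quinn Garcia | 2022-01-15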